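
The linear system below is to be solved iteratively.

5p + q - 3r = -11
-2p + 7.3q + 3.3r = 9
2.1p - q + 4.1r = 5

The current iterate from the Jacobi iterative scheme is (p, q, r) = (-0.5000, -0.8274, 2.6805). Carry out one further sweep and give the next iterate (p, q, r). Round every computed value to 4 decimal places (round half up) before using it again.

(-0.4262, -0.1158, 1.2738)

One sweep:
  p = (-11 - (1)·-0.8274 - (-3)·2.6805) / (5) = -0.4262
  q = (9 - (-2)·-0.5000 - (3.3)·2.6805) / (7.3) = -0.1158
  r = (5 - (2.1)·-0.5000 - (-1)·-0.8274) / (4.1) = 1.2738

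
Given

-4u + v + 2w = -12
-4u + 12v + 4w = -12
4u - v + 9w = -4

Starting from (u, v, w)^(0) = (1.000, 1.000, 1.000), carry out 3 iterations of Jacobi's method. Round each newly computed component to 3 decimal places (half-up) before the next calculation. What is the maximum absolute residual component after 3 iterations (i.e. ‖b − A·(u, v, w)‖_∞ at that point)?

4.524

Iteration 1:
  u = (-12 - (1)·1.000 - (2)·1.000) / (-4) = 3.750
  v = (-12 - (-4)·1.000 - (4)·1.000) / (12) = -1.000
  w = (-4 - (4)·1.000 - (-1)·1.000) / (9) = -0.778
Iteration 2:
  u = (-12 - (1)·-1.000 - (2)·-0.778) / (-4) = 2.361
  v = (-12 - (-4)·3.750 - (4)·-0.778) / (12) = 0.509
  w = (-4 - (4)·3.750 - (-1)·-1.000) / (9) = -2.222
Iteration 3:
  u = (-12 - (1)·0.509 - (2)·-2.222) / (-4) = 2.016
  v = (-12 - (-4)·2.361 - (4)·-2.222) / (12) = 0.528
  w = (-4 - (4)·2.361 - (-1)·0.509) / (9) = -1.437
Residual b − A·x = (-1.590, -4.524, 1.397); ∞-norm = 4.524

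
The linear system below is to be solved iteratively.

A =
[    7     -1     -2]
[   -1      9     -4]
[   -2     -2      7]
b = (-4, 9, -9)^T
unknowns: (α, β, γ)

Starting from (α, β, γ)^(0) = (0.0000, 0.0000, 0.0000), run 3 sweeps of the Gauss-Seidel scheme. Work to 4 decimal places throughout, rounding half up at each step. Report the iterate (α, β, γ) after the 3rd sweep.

Iteration 1:
  α = (-4 - (-1)·0.0000 - (-2)·0.0000) / (7) = -0.5714
  β = (9 - (-1)·-0.5714 - (-4)·0.0000) / (9) = 0.9365
  γ = (-9 - (-2)·-0.5714 - (-2)·0.9365) / (7) = -1.1814
Iteration 2:
  α = (-4 - (-1)·0.9365 - (-2)·-1.1814) / (7) = -0.7752
  β = (9 - (-1)·-0.7752 - (-4)·-1.1814) / (9) = 0.3888
  γ = (-9 - (-2)·-0.7752 - (-2)·0.3888) / (7) = -1.3961
Iteration 3:
  α = (-4 - (-1)·0.3888 - (-2)·-1.3961) / (7) = -0.9148
  β = (9 - (-1)·-0.9148 - (-4)·-1.3961) / (9) = 0.2779
  γ = (-9 - (-2)·-0.9148 - (-2)·0.2779) / (7) = -1.4677

(-0.9148, 0.2779, -1.4677)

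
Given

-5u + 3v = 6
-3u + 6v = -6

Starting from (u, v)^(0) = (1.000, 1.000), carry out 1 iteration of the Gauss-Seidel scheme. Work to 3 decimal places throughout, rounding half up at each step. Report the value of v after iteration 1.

-1.300

Iteration 1:
  u = (6 - (3)·1.000) / (-5) = -0.600
  v = (-6 - (-3)·-0.600) / (6) = -1.300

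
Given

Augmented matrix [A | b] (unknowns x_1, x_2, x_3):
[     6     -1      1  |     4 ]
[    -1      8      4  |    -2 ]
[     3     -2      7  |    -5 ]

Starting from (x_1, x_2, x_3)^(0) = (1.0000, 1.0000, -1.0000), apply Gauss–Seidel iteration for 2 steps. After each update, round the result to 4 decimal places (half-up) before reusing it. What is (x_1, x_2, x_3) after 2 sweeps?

(0.9018, 0.3806, -0.9920)

Iteration 1:
  x_1 = (4 - (-1)·1.0000 - (1)·-1.0000) / (6) = 1.0000
  x_2 = (-2 - (-1)·1.0000 - (4)·-1.0000) / (8) = 0.3750
  x_3 = (-5 - (3)·1.0000 - (-2)·0.3750) / (7) = -1.0357
Iteration 2:
  x_1 = (4 - (-1)·0.3750 - (1)·-1.0357) / (6) = 0.9018
  x_2 = (-2 - (-1)·0.9018 - (4)·-1.0357) / (8) = 0.3806
  x_3 = (-5 - (3)·0.9018 - (-2)·0.3806) / (7) = -0.9920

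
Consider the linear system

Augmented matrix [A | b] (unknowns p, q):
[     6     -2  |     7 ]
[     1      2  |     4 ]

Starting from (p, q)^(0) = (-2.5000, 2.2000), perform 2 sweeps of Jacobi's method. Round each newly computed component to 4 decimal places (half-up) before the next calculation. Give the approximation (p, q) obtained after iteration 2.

Iteration 1:
  p = (7 - (-2)·2.2000) / (6) = 1.9000
  q = (4 - (1)·-2.5000) / (2) = 3.2500
Iteration 2:
  p = (7 - (-2)·3.2500) / (6) = 2.2500
  q = (4 - (1)·1.9000) / (2) = 1.0500

(2.2500, 1.0500)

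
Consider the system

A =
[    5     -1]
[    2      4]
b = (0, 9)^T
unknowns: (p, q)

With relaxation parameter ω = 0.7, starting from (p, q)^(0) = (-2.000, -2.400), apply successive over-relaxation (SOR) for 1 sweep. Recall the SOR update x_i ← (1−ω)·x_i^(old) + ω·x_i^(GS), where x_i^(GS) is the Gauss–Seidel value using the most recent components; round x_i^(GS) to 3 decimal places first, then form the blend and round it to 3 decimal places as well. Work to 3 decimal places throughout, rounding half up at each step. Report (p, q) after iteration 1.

(-0.936, 1.183)

Iteration 1:
  p: GS value = (0 - (-1)·-2.400) / (5) = -0.480;  p ← (1−ω)·-2.000 + ω·-0.480 = -0.936
  q: GS value = (9 - (2)·-0.936) / (4) = 2.718;  q ← (1−ω)·-2.400 + ω·2.718 = 1.183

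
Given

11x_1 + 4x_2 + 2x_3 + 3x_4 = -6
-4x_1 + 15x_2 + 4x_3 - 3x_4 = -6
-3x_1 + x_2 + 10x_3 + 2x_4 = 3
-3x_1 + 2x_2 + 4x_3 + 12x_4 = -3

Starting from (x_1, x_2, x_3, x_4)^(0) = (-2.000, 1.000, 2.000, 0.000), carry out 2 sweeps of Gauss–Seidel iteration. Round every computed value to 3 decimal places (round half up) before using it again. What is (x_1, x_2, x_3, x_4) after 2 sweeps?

(0.010, -0.484, 0.426, -0.309)

Iteration 1:
  x_1 = (-6 - (4)·1.000 - (2)·2.000 - (3)·0.000) / (11) = -1.273
  x_2 = (-6 - (-4)·-1.273 - (4)·2.000 - (-3)·0.000) / (15) = -1.273
  x_3 = (3 - (-3)·-1.273 - (1)·-1.273 - (2)·0.000) / (10) = 0.045
  x_4 = (-3 - (-3)·-1.273 - (2)·-1.273 - (4)·0.045) / (12) = -0.371
Iteration 2:
  x_1 = (-6 - (4)·-1.273 - (2)·0.045 - (3)·-0.371) / (11) = 0.010
  x_2 = (-6 - (-4)·0.010 - (4)·0.045 - (-3)·-0.371) / (15) = -0.484
  x_3 = (3 - (-3)·0.010 - (1)·-0.484 - (2)·-0.371) / (10) = 0.426
  x_4 = (-3 - (-3)·0.010 - (2)·-0.484 - (4)·0.426) / (12) = -0.309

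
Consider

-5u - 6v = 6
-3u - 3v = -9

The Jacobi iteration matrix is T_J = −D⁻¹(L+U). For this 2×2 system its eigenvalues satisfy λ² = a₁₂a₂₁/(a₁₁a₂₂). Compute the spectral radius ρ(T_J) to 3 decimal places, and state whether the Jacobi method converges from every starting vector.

1.095

a₁₂a₂₁/(a₁₁a₂₂) = (-6)·(-3) / ((-5)·(-3)) = 1.200000
ρ = √|1.200000| = √1.200000 = 1.095
ρ > 1, so Jacobi diverges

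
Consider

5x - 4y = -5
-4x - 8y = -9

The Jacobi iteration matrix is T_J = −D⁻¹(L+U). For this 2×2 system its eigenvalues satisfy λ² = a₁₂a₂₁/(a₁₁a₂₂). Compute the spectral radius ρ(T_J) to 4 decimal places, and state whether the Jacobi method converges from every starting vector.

a₁₂a₂₁/(a₁₁a₂₂) = (-4)·(-4) / ((5)·(-8)) = -0.400000
ρ = √|-0.400000| = √0.400000 = 0.6325
ρ < 1, so Jacobi converges

0.6325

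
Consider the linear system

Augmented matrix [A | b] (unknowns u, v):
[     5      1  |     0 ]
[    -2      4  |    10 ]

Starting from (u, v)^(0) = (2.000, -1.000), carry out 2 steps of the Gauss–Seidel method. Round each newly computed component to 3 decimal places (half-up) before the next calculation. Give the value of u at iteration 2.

Iteration 1:
  u = (0 - (1)·-1.000) / (5) = 0.200
  v = (10 - (-2)·0.200) / (4) = 2.600
Iteration 2:
  u = (0 - (1)·2.600) / (5) = -0.520
  v = (10 - (-2)·-0.520) / (4) = 2.240

-0.520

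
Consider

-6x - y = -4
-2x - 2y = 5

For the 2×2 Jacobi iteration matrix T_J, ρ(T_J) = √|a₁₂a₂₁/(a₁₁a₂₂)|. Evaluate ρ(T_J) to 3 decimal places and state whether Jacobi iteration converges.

0.408

a₁₂a₂₁/(a₁₁a₂₂) = (-1)·(-2) / ((-6)·(-2)) = 0.166667
ρ = √|0.166667| = √0.166667 = 0.408
ρ < 1, so Jacobi converges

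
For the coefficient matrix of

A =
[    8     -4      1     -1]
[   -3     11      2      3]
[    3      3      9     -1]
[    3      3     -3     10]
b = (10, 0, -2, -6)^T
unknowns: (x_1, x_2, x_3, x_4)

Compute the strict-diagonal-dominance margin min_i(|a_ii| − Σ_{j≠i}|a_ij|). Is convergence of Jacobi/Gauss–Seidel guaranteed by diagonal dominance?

row 1: |8| − (4+1+1) = 2
row 2: |11| − (3+2+3) = 3
row 3: |9| − (3+3+1) = 2
row 4: |10| − (3+3+3) = 1
minimum over rows = 1 → strictly diagonally dominant (convergence guaranteed)

1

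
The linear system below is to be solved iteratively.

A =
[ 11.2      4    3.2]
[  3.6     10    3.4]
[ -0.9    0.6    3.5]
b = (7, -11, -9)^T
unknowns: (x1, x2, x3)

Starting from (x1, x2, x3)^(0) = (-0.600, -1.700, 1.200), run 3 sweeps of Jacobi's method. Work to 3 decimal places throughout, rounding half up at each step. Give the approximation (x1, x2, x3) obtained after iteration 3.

(1.442, -1.020, -2.012)

Iteration 1:
  x1 = (7 - (4)·-1.700 - (3.2)·1.200) / (11.2) = 0.889
  x2 = (-11 - (3.6)·-0.600 - (3.4)·1.200) / (10) = -1.292
  x3 = (-9 - (-0.9)·-0.600 - (0.6)·-1.700) / (3.5) = -2.434
Iteration 2:
  x1 = (7 - (4)·-1.292 - (3.2)·-2.434) / (11.2) = 1.782
  x2 = (-11 - (3.6)·0.889 - (3.4)·-2.434) / (10) = -0.592
  x3 = (-9 - (-0.9)·0.889 - (0.6)·-1.292) / (3.5) = -2.121
Iteration 3:
  x1 = (7 - (4)·-0.592 - (3.2)·-2.121) / (11.2) = 1.442
  x2 = (-11 - (3.6)·1.782 - (3.4)·-2.121) / (10) = -1.020
  x3 = (-9 - (-0.9)·1.782 - (0.6)·-0.592) / (3.5) = -2.012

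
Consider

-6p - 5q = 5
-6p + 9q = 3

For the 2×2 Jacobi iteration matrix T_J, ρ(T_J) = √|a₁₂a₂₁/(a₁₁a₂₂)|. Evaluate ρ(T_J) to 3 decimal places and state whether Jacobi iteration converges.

a₁₂a₂₁/(a₁₁a₂₂) = (-5)·(-6) / ((-6)·(9)) = -0.555556
ρ = √|-0.555556| = √0.555556 = 0.745
ρ < 1, so Jacobi converges

0.745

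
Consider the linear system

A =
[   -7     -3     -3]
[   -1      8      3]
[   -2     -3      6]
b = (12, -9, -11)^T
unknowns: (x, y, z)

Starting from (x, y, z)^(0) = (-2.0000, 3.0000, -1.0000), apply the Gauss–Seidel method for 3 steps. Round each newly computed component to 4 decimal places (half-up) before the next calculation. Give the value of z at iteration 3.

-2.4699

Iteration 1:
  x = (12 - (-3)·3.0000 - (-3)·-1.0000) / (-7) = -2.5714
  y = (-9 - (-1)·-2.5714 - (3)·-1.0000) / (8) = -1.0714
  z = (-11 - (-2)·-2.5714 - (-3)·-1.0714) / (6) = -3.2262
Iteration 2:
  x = (12 - (-3)·-1.0714 - (-3)·-3.2262) / (-7) = 0.1275
  y = (-9 - (-1)·0.1275 - (3)·-3.2262) / (8) = 0.1008
  z = (-11 - (-2)·0.1275 - (-3)·0.1008) / (6) = -1.7404
Iteration 3:
  x = (12 - (-3)·0.1008 - (-3)·-1.7404) / (-7) = -1.0116
  y = (-9 - (-1)·-1.0116 - (3)·-1.7404) / (8) = -0.5988
  z = (-11 - (-2)·-1.0116 - (-3)·-0.5988) / (6) = -2.4699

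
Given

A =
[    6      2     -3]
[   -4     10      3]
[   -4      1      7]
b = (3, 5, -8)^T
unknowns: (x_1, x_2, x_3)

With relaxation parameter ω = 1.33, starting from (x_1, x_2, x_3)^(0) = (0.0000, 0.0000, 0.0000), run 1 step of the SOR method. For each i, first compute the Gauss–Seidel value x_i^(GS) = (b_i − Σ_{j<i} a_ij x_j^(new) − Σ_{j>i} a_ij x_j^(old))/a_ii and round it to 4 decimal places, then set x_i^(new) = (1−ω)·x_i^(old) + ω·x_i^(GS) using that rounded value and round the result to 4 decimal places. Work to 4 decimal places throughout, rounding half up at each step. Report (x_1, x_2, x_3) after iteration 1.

Iteration 1:
  x_1: GS value = (3 - (2)·0.0000 - (-3)·0.0000) / (6) = 0.5000;  x_1 ← (1−ω)·0.0000 + ω·0.5000 = 0.6650
  x_2: GS value = (5 - (-4)·0.6650 - (3)·0.0000) / (10) = 0.7660;  x_2 ← (1−ω)·0.0000 + ω·0.7660 = 1.0188
  x_3: GS value = (-8 - (-4)·0.6650 - (1)·1.0188) / (7) = -0.9084;  x_3 ← (1−ω)·0.0000 + ω·-0.9084 = -1.2082

(0.6650, 1.0188, -1.2082)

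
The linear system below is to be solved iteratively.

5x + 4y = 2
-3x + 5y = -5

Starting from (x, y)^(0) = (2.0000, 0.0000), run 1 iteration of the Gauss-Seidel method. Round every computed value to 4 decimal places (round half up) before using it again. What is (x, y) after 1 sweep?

Iteration 1:
  x = (2 - (4)·0.0000) / (5) = 0.4000
  y = (-5 - (-3)·0.4000) / (5) = -0.7600

(0.4000, -0.7600)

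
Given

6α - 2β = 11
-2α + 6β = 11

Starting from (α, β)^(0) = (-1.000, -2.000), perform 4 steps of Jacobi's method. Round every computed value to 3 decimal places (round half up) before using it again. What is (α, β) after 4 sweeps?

(2.704, 2.691)

Iteration 1:
  α = (11 - (-2)·-2.000) / (6) = 1.167
  β = (11 - (-2)·-1.000) / (6) = 1.500
Iteration 2:
  α = (11 - (-2)·1.500) / (6) = 2.333
  β = (11 - (-2)·1.167) / (6) = 2.222
Iteration 3:
  α = (11 - (-2)·2.222) / (6) = 2.574
  β = (11 - (-2)·2.333) / (6) = 2.611
Iteration 4:
  α = (11 - (-2)·2.611) / (6) = 2.704
  β = (11 - (-2)·2.574) / (6) = 2.691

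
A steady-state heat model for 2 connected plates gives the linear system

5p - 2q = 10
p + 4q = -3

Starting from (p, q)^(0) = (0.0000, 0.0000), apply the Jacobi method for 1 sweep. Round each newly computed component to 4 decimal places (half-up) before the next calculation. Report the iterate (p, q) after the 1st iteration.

Iteration 1:
  p = (10 - (-2)·0.0000) / (5) = 2.0000
  q = (-3 - (1)·0.0000) / (4) = -0.7500

(2.0000, -0.7500)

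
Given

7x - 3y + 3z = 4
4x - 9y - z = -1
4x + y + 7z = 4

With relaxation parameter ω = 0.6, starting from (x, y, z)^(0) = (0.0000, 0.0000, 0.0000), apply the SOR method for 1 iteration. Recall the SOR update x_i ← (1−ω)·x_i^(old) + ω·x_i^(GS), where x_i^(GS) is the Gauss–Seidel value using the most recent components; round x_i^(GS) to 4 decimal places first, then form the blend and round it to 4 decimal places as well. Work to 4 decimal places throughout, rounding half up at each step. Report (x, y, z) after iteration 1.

Iteration 1:
  x: GS value = (4 - (-3)·0.0000 - (3)·0.0000) / (7) = 0.5714;  x ← (1−ω)·0.0000 + ω·0.5714 = 0.3428
  y: GS value = (-1 - (4)·0.3428 - (-1)·0.0000) / (-9) = 0.2635;  y ← (1−ω)·0.0000 + ω·0.2635 = 0.1581
  z: GS value = (4 - (4)·0.3428 - (1)·0.1581) / (7) = 0.3530;  z ← (1−ω)·0.0000 + ω·0.3530 = 0.2118

(0.3428, 0.1581, 0.2118)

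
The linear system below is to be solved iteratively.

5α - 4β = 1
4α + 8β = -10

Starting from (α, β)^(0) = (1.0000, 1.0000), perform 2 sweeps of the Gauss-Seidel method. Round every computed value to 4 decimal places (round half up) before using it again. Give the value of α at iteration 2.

-1.2000

Iteration 1:
  α = (1 - (-4)·1.0000) / (5) = 1.0000
  β = (-10 - (4)·1.0000) / (8) = -1.7500
Iteration 2:
  α = (1 - (-4)·-1.7500) / (5) = -1.2000
  β = (-10 - (4)·-1.2000) / (8) = -0.6500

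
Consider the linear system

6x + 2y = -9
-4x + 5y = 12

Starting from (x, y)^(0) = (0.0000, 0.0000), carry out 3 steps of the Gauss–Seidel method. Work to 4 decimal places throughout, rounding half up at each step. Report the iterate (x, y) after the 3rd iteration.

Iteration 1:
  x = (-9 - (2)·0.0000) / (6) = -1.5000
  y = (12 - (-4)·-1.5000) / (5) = 1.2000
Iteration 2:
  x = (-9 - (2)·1.2000) / (6) = -1.9000
  y = (12 - (-4)·-1.9000) / (5) = 0.8800
Iteration 3:
  x = (-9 - (2)·0.8800) / (6) = -1.7933
  y = (12 - (-4)·-1.7933) / (5) = 0.9654

(-1.7933, 0.9654)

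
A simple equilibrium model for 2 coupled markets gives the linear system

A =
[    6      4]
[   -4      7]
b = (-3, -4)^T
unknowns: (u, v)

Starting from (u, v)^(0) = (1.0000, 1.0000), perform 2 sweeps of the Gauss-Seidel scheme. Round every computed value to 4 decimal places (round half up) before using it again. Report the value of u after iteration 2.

0.3254

Iteration 1:
  u = (-3 - (4)·1.0000) / (6) = -1.1667
  v = (-4 - (-4)·-1.1667) / (7) = -1.2381
Iteration 2:
  u = (-3 - (4)·-1.2381) / (6) = 0.3254
  v = (-4 - (-4)·0.3254) / (7) = -0.3855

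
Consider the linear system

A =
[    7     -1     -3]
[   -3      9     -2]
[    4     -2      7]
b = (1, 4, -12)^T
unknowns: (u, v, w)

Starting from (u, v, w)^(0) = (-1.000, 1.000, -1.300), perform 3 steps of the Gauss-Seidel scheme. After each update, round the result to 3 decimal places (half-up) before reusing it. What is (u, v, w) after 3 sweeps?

(-0.485, -0.038, -1.448)

Iteration 1:
  u = (1 - (-1)·1.000 - (-3)·-1.300) / (7) = -0.271
  v = (4 - (-3)·-0.271 - (-2)·-1.300) / (9) = 0.065
  w = (-12 - (4)·-0.271 - (-2)·0.065) / (7) = -1.541
Iteration 2:
  u = (1 - (-1)·0.065 - (-3)·-1.541) / (7) = -0.508
  v = (4 - (-3)·-0.508 - (-2)·-1.541) / (9) = -0.067
  w = (-12 - (4)·-0.508 - (-2)·-0.067) / (7) = -1.443
Iteration 3:
  u = (1 - (-1)·-0.067 - (-3)·-1.443) / (7) = -0.485
  v = (4 - (-3)·-0.485 - (-2)·-1.443) / (9) = -0.038
  w = (-12 - (4)·-0.485 - (-2)·-0.038) / (7) = -1.448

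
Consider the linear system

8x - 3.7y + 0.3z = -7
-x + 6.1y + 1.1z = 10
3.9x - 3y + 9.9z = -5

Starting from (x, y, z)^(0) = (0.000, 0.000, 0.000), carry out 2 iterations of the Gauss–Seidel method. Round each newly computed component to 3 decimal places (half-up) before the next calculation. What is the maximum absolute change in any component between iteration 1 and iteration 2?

Iteration 1:
  x = (-7 - (-3.7)·0.000 - (0.3)·0.000) / (8) = -0.875
  y = (10 - (-1)·-0.875 - (1.1)·0.000) / (6.1) = 1.496
  z = (-5 - (3.9)·-0.875 - (-3)·1.496) / (9.9) = 0.293
Iteration 2:
  x = (-7 - (-3.7)·1.496 - (0.3)·0.293) / (8) = -0.194
  y = (10 - (-1)·-0.194 - (1.1)·0.293) / (6.1) = 1.555
  z = (-5 - (3.9)·-0.194 - (-3)·1.555) / (9.9) = 0.043
Change: (0.681, 0.059, -0.250) → max |·| = 0.681

0.681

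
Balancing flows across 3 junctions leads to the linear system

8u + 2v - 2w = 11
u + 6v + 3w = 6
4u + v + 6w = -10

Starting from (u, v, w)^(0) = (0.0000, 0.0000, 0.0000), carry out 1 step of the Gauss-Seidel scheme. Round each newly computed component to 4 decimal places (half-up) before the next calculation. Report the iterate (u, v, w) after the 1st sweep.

(1.3750, 0.7708, -2.7118)

Iteration 1:
  u = (11 - (2)·0.0000 - (-2)·0.0000) / (8) = 1.3750
  v = (6 - (1)·1.3750 - (3)·0.0000) / (6) = 0.7708
  w = (-10 - (4)·1.3750 - (1)·0.7708) / (6) = -2.7118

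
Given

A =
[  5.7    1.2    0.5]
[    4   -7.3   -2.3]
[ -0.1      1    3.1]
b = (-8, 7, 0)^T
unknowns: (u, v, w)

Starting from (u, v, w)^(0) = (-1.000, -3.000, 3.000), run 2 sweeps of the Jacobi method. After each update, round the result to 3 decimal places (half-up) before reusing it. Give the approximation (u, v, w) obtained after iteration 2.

(-0.969, -1.821, 0.758)

Iteration 1:
  u = (-8 - (1.2)·-3.000 - (0.5)·3.000) / (5.7) = -1.035
  v = (7 - (4)·-1.000 - (-2.3)·3.000) / (-7.3) = -2.452
  w = (0 - (-0.1)·-1.000 - (1)·-3.000) / (3.1) = 0.935
Iteration 2:
  u = (-8 - (1.2)·-2.452 - (0.5)·0.935) / (5.7) = -0.969
  v = (7 - (4)·-1.035 - (-2.3)·0.935) / (-7.3) = -1.821
  w = (0 - (-0.1)·-1.035 - (1)·-2.452) / (3.1) = 0.758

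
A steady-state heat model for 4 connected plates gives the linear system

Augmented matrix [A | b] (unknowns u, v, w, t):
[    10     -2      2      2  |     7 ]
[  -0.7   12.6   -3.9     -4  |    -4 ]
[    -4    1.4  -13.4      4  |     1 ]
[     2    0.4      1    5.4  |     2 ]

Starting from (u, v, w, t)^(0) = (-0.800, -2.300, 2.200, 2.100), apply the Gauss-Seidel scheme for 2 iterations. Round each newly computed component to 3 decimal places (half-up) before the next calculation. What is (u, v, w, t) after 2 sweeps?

(0.657, 0.097, -0.150, 0.148)

Iteration 1:
  u = (7 - (-2)·-2.300 - (2)·2.200 - (2)·2.100) / (10) = -0.620
  v = (-4 - (-0.7)·-0.620 - (-3.9)·2.200 - (-4)·2.100) / (12.6) = 0.996
  w = (1 - (-4)·-0.620 - (1.4)·0.996 - (4)·2.100) / (-13.4) = 0.841
  t = (2 - (2)·-0.620 - (0.4)·0.996 - (1)·0.841) / (5.4) = 0.370
Iteration 2:
  u = (7 - (-2)·0.996 - (2)·0.841 - (2)·0.370) / (10) = 0.657
  v = (-4 - (-0.7)·0.657 - (-3.9)·0.841 - (-4)·0.370) / (12.6) = 0.097
  w = (1 - (-4)·0.657 - (1.4)·0.097 - (4)·0.370) / (-13.4) = -0.150
  t = (2 - (2)·0.657 - (0.4)·0.097 - (1)·-0.150) / (5.4) = 0.148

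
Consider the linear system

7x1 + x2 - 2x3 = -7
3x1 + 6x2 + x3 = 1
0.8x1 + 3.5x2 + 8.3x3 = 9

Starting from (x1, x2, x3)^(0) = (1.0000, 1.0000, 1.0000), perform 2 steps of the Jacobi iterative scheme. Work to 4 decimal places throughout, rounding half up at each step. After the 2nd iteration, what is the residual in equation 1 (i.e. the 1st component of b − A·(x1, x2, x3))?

Iteration 1:
  x1 = (-7 - (1)·1.0000 - (-2)·1.0000) / (7) = -0.8571
  x2 = (1 - (3)·1.0000 - (1)·1.0000) / (6) = -0.5000
  x3 = (9 - (0.8)·1.0000 - (3.5)·1.0000) / (8.3) = 0.5663
Iteration 2:
  x1 = (-7 - (1)·-0.5000 - (-2)·0.5663) / (7) = -0.7668
  x2 = (1 - (3)·-0.8571 - (1)·0.5663) / (6) = 0.5008
  x3 = (9 - (0.8)·-0.8571 - (3.5)·-0.5000) / (8.3) = 1.3778
Residual b − A·x = (0.6224, -1.0822, -3.5751)

0.6224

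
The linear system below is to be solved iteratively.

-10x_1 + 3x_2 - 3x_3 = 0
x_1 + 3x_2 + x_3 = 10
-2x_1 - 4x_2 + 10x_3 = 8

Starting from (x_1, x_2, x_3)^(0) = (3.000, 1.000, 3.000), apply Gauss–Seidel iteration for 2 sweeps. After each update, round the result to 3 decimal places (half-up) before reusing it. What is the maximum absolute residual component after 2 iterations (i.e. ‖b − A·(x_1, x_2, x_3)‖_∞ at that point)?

0.237

Iteration 1:
  x_1 = (0 - (3)·1.000 - (-3)·3.000) / (-10) = -0.600
  x_2 = (10 - (1)·-0.600 - (1)·3.000) / (3) = 2.533
  x_3 = (8 - (-2)·-0.600 - (-4)·2.533) / (10) = 1.693
Iteration 2:
  x_1 = (0 - (3)·2.533 - (-3)·1.693) / (-10) = 0.252
  x_2 = (10 - (1)·0.252 - (1)·1.693) / (3) = 2.685
  x_3 = (8 - (-2)·0.252 - (-4)·2.685) / (10) = 1.924
Residual b − A·x = (0.237, -0.231, 0.004); ∞-norm = 0.237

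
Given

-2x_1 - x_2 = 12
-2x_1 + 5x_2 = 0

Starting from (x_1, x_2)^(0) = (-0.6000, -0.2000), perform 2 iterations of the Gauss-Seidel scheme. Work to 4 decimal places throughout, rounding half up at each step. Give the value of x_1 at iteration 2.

-4.8200

Iteration 1:
  x_1 = (12 - (-1)·-0.2000) / (-2) = -5.9000
  x_2 = (0 - (-2)·-5.9000) / (5) = -2.3600
Iteration 2:
  x_1 = (12 - (-1)·-2.3600) / (-2) = -4.8200
  x_2 = (0 - (-2)·-4.8200) / (5) = -1.9280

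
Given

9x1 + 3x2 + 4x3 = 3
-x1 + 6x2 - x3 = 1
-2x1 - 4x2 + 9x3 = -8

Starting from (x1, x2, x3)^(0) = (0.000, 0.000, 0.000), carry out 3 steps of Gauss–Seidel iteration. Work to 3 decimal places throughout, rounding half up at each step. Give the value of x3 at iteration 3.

-0.690

Iteration 1:
  x1 = (3 - (3)·0.000 - (4)·0.000) / (9) = 0.333
  x2 = (1 - (-1)·0.333 - (-1)·0.000) / (6) = 0.222
  x3 = (-8 - (-2)·0.333 - (-4)·0.222) / (9) = -0.716
Iteration 2:
  x1 = (3 - (3)·0.222 - (4)·-0.716) / (9) = 0.578
  x2 = (1 - (-1)·0.578 - (-1)·-0.716) / (6) = 0.144
  x3 = (-8 - (-2)·0.578 - (-4)·0.144) / (9) = -0.696
Iteration 3:
  x1 = (3 - (3)·0.144 - (4)·-0.696) / (9) = 0.595
  x2 = (1 - (-1)·0.595 - (-1)·-0.696) / (6) = 0.150
  x3 = (-8 - (-2)·0.595 - (-4)·0.150) / (9) = -0.690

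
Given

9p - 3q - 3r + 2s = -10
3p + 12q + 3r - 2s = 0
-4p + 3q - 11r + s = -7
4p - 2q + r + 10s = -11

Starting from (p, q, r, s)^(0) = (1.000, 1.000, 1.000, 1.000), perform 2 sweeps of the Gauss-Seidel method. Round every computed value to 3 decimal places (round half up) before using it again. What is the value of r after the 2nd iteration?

Iteration 1:
  p = (-10 - (-3)·1.000 - (-3)·1.000 - (2)·1.000) / (9) = -0.667
  q = (0 - (3)·-0.667 - (3)·1.000 - (-2)·1.000) / (12) = 0.083
  r = (-7 - (-4)·-0.667 - (3)·0.083 - (1)·1.000) / (-11) = 0.992
  s = (-11 - (4)·-0.667 - (-2)·0.083 - (1)·0.992) / (10) = -0.916
Iteration 2:
  p = (-10 - (-3)·0.083 - (-3)·0.992 - (2)·-0.916) / (9) = -0.549
  q = (0 - (3)·-0.549 - (3)·0.992 - (-2)·-0.916) / (12) = -0.263
  r = (-7 - (-4)·-0.549 - (3)·-0.263 - (1)·-0.916) / (-11) = 0.681
  s = (-11 - (4)·-0.549 - (-2)·-0.263 - (1)·0.681) / (10) = -1.001

0.681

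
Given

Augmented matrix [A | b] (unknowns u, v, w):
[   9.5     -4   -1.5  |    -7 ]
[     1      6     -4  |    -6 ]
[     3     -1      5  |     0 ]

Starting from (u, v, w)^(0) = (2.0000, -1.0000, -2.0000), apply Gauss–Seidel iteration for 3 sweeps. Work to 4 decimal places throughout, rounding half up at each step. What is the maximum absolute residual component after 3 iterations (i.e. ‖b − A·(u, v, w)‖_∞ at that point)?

Iteration 1:
  u = (-7 - (-4)·-1.0000 - (-1.5)·-2.0000) / (9.5) = -1.4737
  v = (-6 - (1)·-1.4737 - (-4)·-2.0000) / (6) = -2.0877
  w = (0 - (3)·-1.4737 - (-1)·-2.0877) / (5) = 0.4667
Iteration 2:
  u = (-7 - (-4)·-2.0877 - (-1.5)·0.4667) / (9.5) = -1.5422
  v = (-6 - (1)·-1.5422 - (-4)·0.4667) / (6) = -0.4318
  w = (0 - (3)·-1.5422 - (-1)·-0.4318) / (5) = 0.8390
Iteration 3:
  u = (-7 - (-4)·-0.4318 - (-1.5)·0.8390) / (9.5) = -0.7862
  v = (-6 - (1)·-0.7862 - (-4)·0.8390) / (6) = -0.3096
  w = (0 - (3)·-0.7862 - (-1)·-0.3096) / (5) = 0.4098
Residual b − A·x = (-0.1548, -1.7170, 0.0000); ∞-norm = 1.7170

1.7170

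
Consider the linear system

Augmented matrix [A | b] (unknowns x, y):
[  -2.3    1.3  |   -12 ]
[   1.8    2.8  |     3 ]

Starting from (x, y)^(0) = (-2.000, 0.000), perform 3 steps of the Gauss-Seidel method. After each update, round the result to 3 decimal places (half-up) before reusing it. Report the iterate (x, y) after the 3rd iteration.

Iteration 1:
  x = (-12 - (1.3)·0.000) / (-2.3) = 5.217
  y = (3 - (1.8)·5.217) / (2.8) = -2.282
Iteration 2:
  x = (-12 - (1.3)·-2.282) / (-2.3) = 3.928
  y = (3 - (1.8)·3.928) / (2.8) = -1.454
Iteration 3:
  x = (-12 - (1.3)·-1.454) / (-2.3) = 4.396
  y = (3 - (1.8)·4.396) / (2.8) = -1.755

(4.396, -1.755)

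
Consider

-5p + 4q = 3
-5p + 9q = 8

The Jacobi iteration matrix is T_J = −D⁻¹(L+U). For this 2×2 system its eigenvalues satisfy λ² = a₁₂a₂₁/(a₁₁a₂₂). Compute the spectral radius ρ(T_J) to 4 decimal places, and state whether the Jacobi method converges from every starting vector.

a₁₂a₂₁/(a₁₁a₂₂) = (4)·(-5) / ((-5)·(9)) = 0.444444
ρ = √|0.444444| = √0.444444 = 0.6667
ρ < 1, so Jacobi converges

0.6667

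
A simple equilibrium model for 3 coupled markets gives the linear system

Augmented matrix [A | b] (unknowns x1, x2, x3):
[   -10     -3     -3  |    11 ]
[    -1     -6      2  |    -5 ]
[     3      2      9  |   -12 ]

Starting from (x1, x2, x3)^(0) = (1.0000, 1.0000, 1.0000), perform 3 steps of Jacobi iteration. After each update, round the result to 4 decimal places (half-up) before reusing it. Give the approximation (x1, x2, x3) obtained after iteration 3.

Iteration 1:
  x1 = (11 - (-3)·1.0000 - (-3)·1.0000) / (-10) = -1.7000
  x2 = (-5 - (-1)·1.0000 - (2)·1.0000) / (-6) = 1.0000
  x3 = (-12 - (3)·1.0000 - (2)·1.0000) / (9) = -1.8889
Iteration 2:
  x1 = (11 - (-3)·1.0000 - (-3)·-1.8889) / (-10) = -0.8333
  x2 = (-5 - (-1)·-1.7000 - (2)·-1.8889) / (-6) = 0.4870
  x3 = (-12 - (3)·-1.7000 - (2)·1.0000) / (9) = -0.9889
Iteration 3:
  x1 = (11 - (-3)·0.4870 - (-3)·-0.9889) / (-10) = -0.9494
  x2 = (-5 - (-1)·-0.8333 - (2)·-0.9889) / (-6) = 0.6426
  x3 = (-12 - (3)·-0.8333 - (2)·0.4870) / (9) = -1.1638

(-0.9494, 0.6426, -1.1638)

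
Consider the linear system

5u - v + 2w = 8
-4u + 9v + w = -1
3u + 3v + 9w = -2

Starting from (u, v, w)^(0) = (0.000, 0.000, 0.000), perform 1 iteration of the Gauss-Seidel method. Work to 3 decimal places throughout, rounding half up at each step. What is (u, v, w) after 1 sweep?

Iteration 1:
  u = (8 - (-1)·0.000 - (2)·0.000) / (5) = 1.600
  v = (-1 - (-4)·1.600 - (1)·0.000) / (9) = 0.600
  w = (-2 - (3)·1.600 - (3)·0.600) / (9) = -0.956

(1.600, 0.600, -0.956)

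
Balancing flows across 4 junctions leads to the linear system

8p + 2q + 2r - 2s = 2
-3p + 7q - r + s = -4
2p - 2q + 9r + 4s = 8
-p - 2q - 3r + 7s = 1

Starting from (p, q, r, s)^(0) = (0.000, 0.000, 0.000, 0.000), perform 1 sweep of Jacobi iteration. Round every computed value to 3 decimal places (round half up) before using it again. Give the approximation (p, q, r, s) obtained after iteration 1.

Iteration 1:
  p = (2 - (2)·0.000 - (2)·0.000 - (-2)·0.000) / (8) = 0.250
  q = (-4 - (-3)·0.000 - (-1)·0.000 - (1)·0.000) / (7) = -0.571
  r = (8 - (2)·0.000 - (-2)·0.000 - (4)·0.000) / (9) = 0.889
  s = (1 - (-1)·0.000 - (-2)·0.000 - (-3)·0.000) / (7) = 0.143

(0.250, -0.571, 0.889, 0.143)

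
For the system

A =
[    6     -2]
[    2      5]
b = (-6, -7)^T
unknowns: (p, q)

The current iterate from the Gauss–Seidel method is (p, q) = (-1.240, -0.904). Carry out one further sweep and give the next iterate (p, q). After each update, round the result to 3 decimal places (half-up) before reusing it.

One sweep:
  p = (-6 - (-2)·-0.904) / (6) = -1.301
  q = (-7 - (2)·-1.301) / (5) = -0.880

(-1.301, -0.880)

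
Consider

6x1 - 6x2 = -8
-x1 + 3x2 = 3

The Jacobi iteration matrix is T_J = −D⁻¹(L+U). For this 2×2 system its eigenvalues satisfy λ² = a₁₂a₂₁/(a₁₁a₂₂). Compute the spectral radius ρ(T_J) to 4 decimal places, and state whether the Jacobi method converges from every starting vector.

a₁₂a₂₁/(a₁₁a₂₂) = (-6)·(-1) / ((6)·(3)) = 0.333333
ρ = √|0.333333| = √0.333333 = 0.5774
ρ < 1, so Jacobi converges

0.5774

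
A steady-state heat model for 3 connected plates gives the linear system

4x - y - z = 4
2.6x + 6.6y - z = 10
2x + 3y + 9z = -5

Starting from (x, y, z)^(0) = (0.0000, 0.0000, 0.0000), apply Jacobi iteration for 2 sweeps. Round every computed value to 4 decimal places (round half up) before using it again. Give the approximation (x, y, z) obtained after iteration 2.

(1.2399, 1.0370, -1.2828)

Iteration 1:
  x = (4 - (-1)·0.0000 - (-1)·0.0000) / (4) = 1.0000
  y = (10 - (2.6)·0.0000 - (-1)·0.0000) / (6.6) = 1.5152
  z = (-5 - (2)·0.0000 - (3)·0.0000) / (9) = -0.5556
Iteration 2:
  x = (4 - (-1)·1.5152 - (-1)·-0.5556) / (4) = 1.2399
  y = (10 - (2.6)·1.0000 - (-1)·-0.5556) / (6.6) = 1.0370
  z = (-5 - (2)·1.0000 - (3)·1.5152) / (9) = -1.2828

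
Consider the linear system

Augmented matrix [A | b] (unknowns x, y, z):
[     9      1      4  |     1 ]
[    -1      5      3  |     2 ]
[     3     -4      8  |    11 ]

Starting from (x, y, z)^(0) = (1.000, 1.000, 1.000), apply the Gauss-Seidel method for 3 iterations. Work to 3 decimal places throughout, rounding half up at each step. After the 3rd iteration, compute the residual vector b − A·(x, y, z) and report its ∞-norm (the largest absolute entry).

0.125

Iteration 1:
  x = (1 - (1)·1.000 - (4)·1.000) / (9) = -0.444
  y = (2 - (-1)·-0.444 - (3)·1.000) / (5) = -0.289
  z = (11 - (3)·-0.444 - (-4)·-0.289) / (8) = 1.397
Iteration 2:
  x = (1 - (1)·-0.289 - (4)·1.397) / (9) = -0.478
  y = (2 - (-1)·-0.478 - (3)·1.397) / (5) = -0.534
  z = (11 - (3)·-0.478 - (-4)·-0.534) / (8) = 1.287
Iteration 3:
  x = (1 - (1)·-0.534 - (4)·1.287) / (9) = -0.402
  y = (2 - (-1)·-0.402 - (3)·1.287) / (5) = -0.453
  z = (11 - (3)·-0.402 - (-4)·-0.453) / (8) = 1.299
Residual b − A·x = (-0.125, -0.034, 0.002); ∞-norm = 0.125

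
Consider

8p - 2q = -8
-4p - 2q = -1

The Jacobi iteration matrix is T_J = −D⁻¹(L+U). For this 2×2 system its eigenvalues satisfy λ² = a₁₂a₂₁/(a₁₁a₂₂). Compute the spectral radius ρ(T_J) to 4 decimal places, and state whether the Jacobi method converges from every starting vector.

a₁₂a₂₁/(a₁₁a₂₂) = (-2)·(-4) / ((8)·(-2)) = -0.500000
ρ = √|-0.500000| = √0.500000 = 0.7071
ρ < 1, so Jacobi converges

0.7071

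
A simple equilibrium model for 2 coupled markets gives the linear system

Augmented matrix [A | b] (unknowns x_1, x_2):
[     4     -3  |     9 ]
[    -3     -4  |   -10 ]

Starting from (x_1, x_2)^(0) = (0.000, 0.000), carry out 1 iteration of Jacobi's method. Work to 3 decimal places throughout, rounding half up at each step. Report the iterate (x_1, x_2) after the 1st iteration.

Iteration 1:
  x_1 = (9 - (-3)·0.000) / (4) = 2.250
  x_2 = (-10 - (-3)·0.000) / (-4) = 2.500

(2.250, 2.500)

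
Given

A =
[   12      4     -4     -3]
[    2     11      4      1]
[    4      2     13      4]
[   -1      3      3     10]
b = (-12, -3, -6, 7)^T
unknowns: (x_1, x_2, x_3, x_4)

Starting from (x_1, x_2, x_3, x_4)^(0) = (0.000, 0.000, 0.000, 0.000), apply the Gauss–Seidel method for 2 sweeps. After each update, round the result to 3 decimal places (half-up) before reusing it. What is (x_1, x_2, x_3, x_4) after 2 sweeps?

(-0.849, -0.128, -0.386, 0.769)

Iteration 1:
  x_1 = (-12 - (4)·0.000 - (-4)·0.000 - (-3)·0.000) / (12) = -1.000
  x_2 = (-3 - (2)·-1.000 - (4)·0.000 - (1)·0.000) / (11) = -0.091
  x_3 = (-6 - (4)·-1.000 - (2)·-0.091 - (4)·0.000) / (13) = -0.140
  x_4 = (7 - (-1)·-1.000 - (3)·-0.091 - (3)·-0.140) / (10) = 0.669
Iteration 2:
  x_1 = (-12 - (4)·-0.091 - (-4)·-0.140 - (-3)·0.669) / (12) = -0.849
  x_2 = (-3 - (2)·-0.849 - (4)·-0.140 - (1)·0.669) / (11) = -0.128
  x_3 = (-6 - (4)·-0.849 - (2)·-0.128 - (4)·0.669) / (13) = -0.386
  x_4 = (7 - (-1)·-0.849 - (3)·-0.128 - (3)·-0.386) / (10) = 0.769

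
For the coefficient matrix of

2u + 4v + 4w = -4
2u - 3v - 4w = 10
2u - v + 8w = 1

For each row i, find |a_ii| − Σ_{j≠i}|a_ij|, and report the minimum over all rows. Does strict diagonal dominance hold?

row 1: |2| − (4+4) = -6
row 2: |-3| − (2+4) = -3
row 3: |8| − (2+1) = 5
minimum over rows = -6 → not strictly diagonally dominant

-6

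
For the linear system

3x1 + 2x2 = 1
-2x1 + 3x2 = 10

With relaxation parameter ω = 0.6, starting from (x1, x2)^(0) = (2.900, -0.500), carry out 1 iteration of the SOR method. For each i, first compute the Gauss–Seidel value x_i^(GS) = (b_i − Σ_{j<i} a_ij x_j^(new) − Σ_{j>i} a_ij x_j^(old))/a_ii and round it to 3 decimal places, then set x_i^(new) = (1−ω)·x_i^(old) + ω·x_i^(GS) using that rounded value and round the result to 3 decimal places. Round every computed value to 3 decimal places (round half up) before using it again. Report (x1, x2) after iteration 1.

Iteration 1:
  x1: GS value = (1 - (2)·-0.500) / (3) = 0.667;  x1 ← (1−ω)·2.900 + ω·0.667 = 1.560
  x2: GS value = (10 - (-2)·1.560) / (3) = 4.373;  x2 ← (1−ω)·-0.500 + ω·4.373 = 2.424

(1.560, 2.424)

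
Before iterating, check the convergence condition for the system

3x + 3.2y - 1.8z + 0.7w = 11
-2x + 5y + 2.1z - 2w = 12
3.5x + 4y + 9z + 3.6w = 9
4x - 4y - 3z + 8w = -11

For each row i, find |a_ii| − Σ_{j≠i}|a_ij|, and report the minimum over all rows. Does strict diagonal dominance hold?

row 1: |3| − (3.2+1.8+0.7) = -2.7
row 2: |5| − (2+2.1+2) = -1.1
row 3: |9| − (3.5+4+3.6) = -2.1
row 4: |8| − (4+4+3) = -3
minimum over rows = -3 → not strictly diagonally dominant

-3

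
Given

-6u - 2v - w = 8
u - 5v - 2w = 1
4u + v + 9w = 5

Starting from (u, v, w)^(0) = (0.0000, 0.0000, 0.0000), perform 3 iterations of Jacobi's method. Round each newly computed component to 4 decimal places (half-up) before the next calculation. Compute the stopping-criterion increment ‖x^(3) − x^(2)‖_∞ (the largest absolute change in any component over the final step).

0.2511

Iteration 1:
  u = (8 - (-2)·0.0000 - (-1)·0.0000) / (-6) = -1.3333
  v = (1 - (1)·0.0000 - (-2)·0.0000) / (-5) = -0.2000
  w = (5 - (4)·0.0000 - (1)·0.0000) / (9) = 0.5556
Iteration 2:
  u = (8 - (-2)·-0.2000 - (-1)·0.5556) / (-6) = -1.3593
  v = (1 - (1)·-1.3333 - (-2)·0.5556) / (-5) = -0.6889
  w = (5 - (4)·-1.3333 - (1)·-0.2000) / (9) = 1.1704
Iteration 3:
  u = (8 - (-2)·-0.6889 - (-1)·1.1704) / (-6) = -1.2988
  v = (1 - (1)·-1.3593 - (-2)·1.1704) / (-5) = -0.9400
  w = (5 - (4)·-1.3593 - (1)·-0.6889) / (9) = 1.2362
Change: (0.0605, -0.2511, 0.0658) → max |·| = 0.2511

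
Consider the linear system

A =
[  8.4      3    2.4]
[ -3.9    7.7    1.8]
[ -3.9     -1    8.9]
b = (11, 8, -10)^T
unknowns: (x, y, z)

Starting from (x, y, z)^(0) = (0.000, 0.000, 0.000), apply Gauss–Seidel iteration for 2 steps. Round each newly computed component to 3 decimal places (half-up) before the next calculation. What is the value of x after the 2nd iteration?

Iteration 1:
  x = (11 - (3)·0.000 - (2.4)·0.000) / (8.4) = 1.310
  y = (8 - (-3.9)·1.310 - (1.8)·0.000) / (7.7) = 1.702
  z = (-10 - (-3.9)·1.310 - (-1)·1.702) / (8.9) = -0.358
Iteration 2:
  x = (11 - (3)·1.702 - (2.4)·-0.358) / (8.4) = 0.804
  y = (8 - (-3.9)·0.804 - (1.8)·-0.358) / (7.7) = 1.530
  z = (-10 - (-3.9)·0.804 - (-1)·1.530) / (8.9) = -0.599

0.804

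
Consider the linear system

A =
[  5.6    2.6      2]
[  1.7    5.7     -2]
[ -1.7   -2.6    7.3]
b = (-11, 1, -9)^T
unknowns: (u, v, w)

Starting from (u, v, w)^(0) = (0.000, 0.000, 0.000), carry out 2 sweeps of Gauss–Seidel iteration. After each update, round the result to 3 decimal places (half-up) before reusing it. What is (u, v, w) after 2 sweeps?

Iteration 1:
  u = (-11 - (2.6)·0.000 - (2)·0.000) / (5.6) = -1.964
  v = (1 - (1.7)·-1.964 - (-2)·0.000) / (5.7) = 0.761
  w = (-9 - (-1.7)·-1.964 - (-2.6)·0.761) / (7.3) = -1.419
Iteration 2:
  u = (-11 - (2.6)·0.761 - (2)·-1.419) / (5.6) = -1.811
  v = (1 - (1.7)·-1.811 - (-2)·-1.419) / (5.7) = 0.218
  w = (-9 - (-1.7)·-1.811 - (-2.6)·0.218) / (7.3) = -1.577

(-1.811, 0.218, -1.577)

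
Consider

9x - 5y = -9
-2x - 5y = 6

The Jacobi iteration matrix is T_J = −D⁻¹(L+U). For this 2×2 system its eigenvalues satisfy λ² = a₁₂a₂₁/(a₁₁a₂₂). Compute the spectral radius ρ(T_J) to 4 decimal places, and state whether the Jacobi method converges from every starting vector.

a₁₂a₂₁/(a₁₁a₂₂) = (-5)·(-2) / ((9)·(-5)) = -0.222222
ρ = √|-0.222222| = √0.222222 = 0.4714
ρ < 1, so Jacobi converges

0.4714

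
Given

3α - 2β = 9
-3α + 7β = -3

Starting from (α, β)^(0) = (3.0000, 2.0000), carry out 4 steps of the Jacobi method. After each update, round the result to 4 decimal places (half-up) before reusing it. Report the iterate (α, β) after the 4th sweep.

(3.7347, 1.2653)

Iteration 1:
  α = (9 - (-2)·2.0000) / (3) = 4.3333
  β = (-3 - (-3)·3.0000) / (7) = 0.8571
Iteration 2:
  α = (9 - (-2)·0.8571) / (3) = 3.5714
  β = (-3 - (-3)·4.3333) / (7) = 1.4286
Iteration 3:
  α = (9 - (-2)·1.4286) / (3) = 3.9524
  β = (-3 - (-3)·3.5714) / (7) = 1.1020
Iteration 4:
  α = (9 - (-2)·1.1020) / (3) = 3.7347
  β = (-3 - (-3)·3.9524) / (7) = 1.2653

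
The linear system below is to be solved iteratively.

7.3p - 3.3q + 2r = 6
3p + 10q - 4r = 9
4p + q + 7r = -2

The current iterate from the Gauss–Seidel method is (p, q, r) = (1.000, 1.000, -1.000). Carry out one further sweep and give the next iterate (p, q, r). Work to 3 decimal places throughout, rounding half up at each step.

(1.548, 0.036, -1.175)

One sweep:
  p = (6 - (-3.3)·1.000 - (2)·-1.000) / (7.3) = 1.548
  q = (9 - (3)·1.548 - (-4)·-1.000) / (10) = 0.036
  r = (-2 - (4)·1.548 - (1)·0.036) / (7) = -1.175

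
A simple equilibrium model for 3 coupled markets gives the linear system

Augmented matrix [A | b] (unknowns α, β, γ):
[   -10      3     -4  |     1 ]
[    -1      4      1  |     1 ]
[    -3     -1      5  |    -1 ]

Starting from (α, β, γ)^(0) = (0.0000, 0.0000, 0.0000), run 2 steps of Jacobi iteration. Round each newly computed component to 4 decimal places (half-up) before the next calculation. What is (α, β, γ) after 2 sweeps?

(0.0550, 0.2750, -0.2100)

Iteration 1:
  α = (1 - (3)·0.0000 - (-4)·0.0000) / (-10) = -0.1000
  β = (1 - (-1)·0.0000 - (1)·0.0000) / (4) = 0.2500
  γ = (-1 - (-3)·0.0000 - (-1)·0.0000) / (5) = -0.2000
Iteration 2:
  α = (1 - (3)·0.2500 - (-4)·-0.2000) / (-10) = 0.0550
  β = (1 - (-1)·-0.1000 - (1)·-0.2000) / (4) = 0.2750
  γ = (-1 - (-3)·-0.1000 - (-1)·0.2500) / (5) = -0.2100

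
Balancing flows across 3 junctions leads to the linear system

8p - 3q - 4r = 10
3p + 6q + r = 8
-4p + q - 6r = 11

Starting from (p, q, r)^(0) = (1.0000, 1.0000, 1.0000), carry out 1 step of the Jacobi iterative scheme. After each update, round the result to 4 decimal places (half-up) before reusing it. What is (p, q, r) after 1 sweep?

(2.1250, 0.6667, -2.3333)

Iteration 1:
  p = (10 - (-3)·1.0000 - (-4)·1.0000) / (8) = 2.1250
  q = (8 - (3)·1.0000 - (1)·1.0000) / (6) = 0.6667
  r = (11 - (-4)·1.0000 - (1)·1.0000) / (-6) = -2.3333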